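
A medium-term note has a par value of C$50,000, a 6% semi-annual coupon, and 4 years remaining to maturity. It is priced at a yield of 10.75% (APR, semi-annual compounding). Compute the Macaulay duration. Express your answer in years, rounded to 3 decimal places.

Periodic yield y = 0.05375. Discount each cash flow and weight by its period:
  t   CF        PV=CF/(1+0.05375)^t    t·PV
  1     1,500.00     1,423.4875     1,423.4875
  2     1,500.00     1,350.8779     2,701.7557
  3     1,500.00     1,281.9719     3,845.9156
  4     1,500.00     1,216.5807     4,866.3226
  5     1,500.00     1,154.5249     5,772.6247
  6     1,500.00     1,095.6346     6,573.8075
  7     1,500.00     1,039.7481     7,278.2369
  8    51,500.00    33,877.1235   271,016.9884
  Σ                 42,439.9491   303,479.1390
Price P = Σ PV = 42,439.9491.
Macaulay duration = Σ(t·PV) / P = 303,479.1390 / 42,439.9491 = 7.15079 half-year periods.
In years: 7.15079 / 2 = 3.57539 years.

3.575 years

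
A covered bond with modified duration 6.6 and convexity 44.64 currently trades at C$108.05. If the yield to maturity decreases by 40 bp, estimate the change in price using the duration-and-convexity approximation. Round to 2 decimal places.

Duration effect: -D_mod·Δy = -6.6 × (-0.004) = +0.026400
Convexity effect: ½·C·(Δy)² = 0.5 × 44.64 × (-0.004)² = +0.00035712
ΔP/P ≈ +0.026400 + 0.00035712 = +0.02675712
ΔP ≈ 108.05 × (+0.02675712) = +2.891106816.

+C$2.89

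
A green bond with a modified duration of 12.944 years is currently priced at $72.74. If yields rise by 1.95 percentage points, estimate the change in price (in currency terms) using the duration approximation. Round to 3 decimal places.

-$18.360

Duration approximation: ΔP/P ≈ -D_mod · Δy = -12.944 × (+0.0195) = -0.252408.
ΔP ≈ 72.74 × (-0.252408) = -18.36015792.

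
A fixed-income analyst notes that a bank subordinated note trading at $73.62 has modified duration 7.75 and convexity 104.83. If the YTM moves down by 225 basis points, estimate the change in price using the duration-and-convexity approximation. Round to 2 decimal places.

+$14.79

Duration effect: -D_mod·Δy = -7.75 × (-0.0225) = +0.174375
Convexity effect: ½·C·(Δy)² = 0.5 × 104.83 × (-0.0225)² = +0.02653509375
ΔP/P ≈ +0.174375 + 0.02653509375 = +0.20091009375
ΔP ≈ 73.62 × (+0.20091009375) = +14.791001101875.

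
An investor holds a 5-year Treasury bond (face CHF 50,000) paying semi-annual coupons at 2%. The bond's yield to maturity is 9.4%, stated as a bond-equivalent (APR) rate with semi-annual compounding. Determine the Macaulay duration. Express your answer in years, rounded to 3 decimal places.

Periodic yield y = 0.047. Discount each cash flow and weight by its period:
  t   CF        PV=CF/(1+0.047)^t    t·PV
  1       500.00       477.5549       477.5549
  2       500.00       456.1174       912.2348
  3       500.00       435.6422     1,306.9267
  4       500.00       416.0862     1,664.3447
  5       500.00       397.4080     1,987.0400
  6       500.00       379.5683     2,277.4097
  7       500.00       362.5294     2,537.7058
  8       500.00       346.2554     2,770.0432
  9       500.00       330.7119     2,976.4074
  10   50,500.00    31,902.4885   319,024.8854
  Σ                 35,504.3622   335,934.5525
Price P = Σ PV = 35,504.3622.
Macaulay duration = Σ(t·PV) / P = 335,934.5525 / 35,504.3622 = 9.46178 half-year periods.
In years: 9.46178 / 2 = 4.73089 years.

4.731 years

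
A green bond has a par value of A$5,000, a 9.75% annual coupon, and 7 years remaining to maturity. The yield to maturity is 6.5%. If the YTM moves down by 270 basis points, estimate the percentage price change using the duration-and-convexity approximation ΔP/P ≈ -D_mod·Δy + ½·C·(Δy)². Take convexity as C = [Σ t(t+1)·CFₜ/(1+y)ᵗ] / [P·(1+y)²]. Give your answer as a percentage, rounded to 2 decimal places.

With y = 0.065:
  t   CF        PV=CF/(1+0.065)^t    t·PV        t(t+1)·PV
  1       487.50       457.7465       457.7465         915.4930
  2       487.50       429.8089       859.6178       2,578.8534
  3       487.50       403.5764     1,210.7293       4,842.9172
  4       487.50       378.9450     1,515.7800       7,578.9001
  5       487.50       355.8169     1,779.0845      10,674.5072
  6       487.50       334.1004     2,004.6023      14,032.2161
  7     5,487.50     3,531.2404    24,718.6825     197,749.4598
  Σ                  5,891.2345    32,546.2429     238,372.3468
P = 5,891.2345; D_Mac = 5.52452 yrs; D_mod = 5.18734 yrs; C = 35.67388.
Duration effect: -5.18734 × (-0.027) = +0.140058
Convexity effect: 0.5 × 35.67388 × (-0.027)² = +0.0130031
ΔP/P ≈ +0.140058 + 0.0130031 = +0.153061 = +15.3061%.

+15.31%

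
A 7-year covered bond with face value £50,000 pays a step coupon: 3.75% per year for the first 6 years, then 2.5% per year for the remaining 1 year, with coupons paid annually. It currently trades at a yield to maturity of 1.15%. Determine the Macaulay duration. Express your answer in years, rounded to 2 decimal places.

6.34 years

Periodic yield y = 0.0115. Discount each cash flow and weight by its year:
  t   CF        PV=CF/(1+0.0115)^t    t·PV
  1     1,875.00     1,853.6826     1,853.6826
  2     1,875.00     1,832.6077     3,665.2153
  3     1,875.00     1,811.7723     5,435.3168
  4     1,875.00     1,791.1738     7,164.6951
  5     1,875.00     1,770.8095     8,854.0474
  6     1,875.00     1,750.6767    10,504.0601
  7    51,250.00    47,307.7900   331,154.5298
  Σ                 58,118.5125   368,631.5472
Price P = Σ PV = 58,118.5125.
Macaulay duration = Σ(t·PV) / P = 368,631.5472 / 58,118.5125 = 6.34276 years.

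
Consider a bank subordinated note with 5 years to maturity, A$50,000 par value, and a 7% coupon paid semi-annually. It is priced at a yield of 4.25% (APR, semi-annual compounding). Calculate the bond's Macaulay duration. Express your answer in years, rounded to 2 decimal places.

Periodic yield y = 0.02125. Discount each cash flow and weight by its period:
  t   CF        PV=CF/(1+0.02125)^t    t·PV
  1     1,750.00     1,713.5863     1,713.5863
  2     1,750.00     1,677.9303     3,355.8605
  3     1,750.00     1,643.0162     4,929.0485
  4     1,750.00     1,608.8286     6,435.3143
  5     1,750.00     1,575.3523     7,876.7617
  6     1,750.00     1,542.5727     9,255.4360
  7     1,750.00     1,510.4751    10,573.3255
  8     1,750.00     1,479.0454    11,832.3629
  9     1,750.00     1,448.2696    13,034.4266
  10   51,750.00    41,936.2564   419,362.5638
  Σ                 56,135.3328   488,368.6861
Price P = Σ PV = 56,135.3328.
Macaulay duration = Σ(t·PV) / P = 488,368.6861 / 56,135.3328 = 8.69984 half-year periods.
In years: 8.69984 / 2 = 4.34992 years.

4.35 years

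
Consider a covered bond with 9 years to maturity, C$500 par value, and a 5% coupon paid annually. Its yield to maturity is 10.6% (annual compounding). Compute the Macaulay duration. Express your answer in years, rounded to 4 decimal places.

Periodic yield y = 0.106. Discount each cash flow and weight by its year:
  t   CF        PV=CF/(1+0.106)^t    t·PV
  1        25.00        22.6040        22.6040
  2        25.00        20.4376        40.8752
  3        25.00        18.4788        55.4365
  4        25.00        16.7078        66.8312
  5        25.00        15.1065        75.5326
  6        25.00        13.6587        81.9522
  7        25.00        12.3496        86.4474
  8        25.00        11.1660        89.3283
  9       525.00       212.0133     1,908.1199
  Σ                    342.5224     2,427.1273
Price P = Σ PV = 342.5224.
Macaulay duration = Σ(t·PV) / P = 2,427.1273 / 342.5224 = 7.08604 years.

7.0860 years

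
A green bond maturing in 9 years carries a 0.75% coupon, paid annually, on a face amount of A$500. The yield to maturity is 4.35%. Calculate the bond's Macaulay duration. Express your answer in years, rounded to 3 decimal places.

Periodic yield y = 0.0435. Discount each cash flow and weight by its year:
  t   CF        PV=CF/(1+0.0435)^t    t·PV
  1         3.75         3.5937         3.5937
  2         3.75         3.4439         6.8877
  3         3.75         3.3003         9.9009
  4         3.75         3.1627        12.6509
  5         3.75         3.0309        15.1544
  6         3.75         2.9045        17.4272
  7         3.75         2.7835        19.4842
  8         3.75         2.6674        21.3394
  9       503.75       343.3863     3,090.4768
  Σ                    368.2732     3,196.9152
Price P = Σ PV = 368.2732.
Macaulay duration = Σ(t·PV) / P = 3,196.9152 / 368.2732 = 8.68083 years.

8.681 years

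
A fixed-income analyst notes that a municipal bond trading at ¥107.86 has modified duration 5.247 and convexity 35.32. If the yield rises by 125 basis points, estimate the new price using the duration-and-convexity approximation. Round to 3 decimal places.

Duration effect: -D_mod·Δy = -5.247 × (+0.0125) = -0.0655875
Convexity effect: ½·C·(Δy)² = 0.5 × 35.32 × (0.0125)² = +0.002759375
ΔP/P ≈ -0.0655875 + 0.002759375 = -0.062828125
New price ≈ 107.86 × (1 - 0.062828125) = 101.0833584375.

¥101.083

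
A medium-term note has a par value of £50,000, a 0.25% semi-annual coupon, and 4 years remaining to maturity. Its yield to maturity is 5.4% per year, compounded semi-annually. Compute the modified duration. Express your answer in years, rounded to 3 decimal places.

Periodic yield y = 0.027. First find Macaulay duration:
  t   CF        PV=CF/(1+0.027)^t    t·PV
  1        62.50        60.8569        60.8569
  2        62.50        59.2569       118.5139
  3        62.50        57.6991       173.0972
  4        62.50        56.1821       224.7285
  5        62.50        54.7051       273.5255
  6        62.50        53.2669       319.6014
  7        62.50        51.8665       363.0655
  8    50,062.50    40,452.8370   323,622.6961
  Σ                 40,846.6705   325,156.0848
P = 40,846.6705; Macaulay duration = 325,156.0848 / 40,846.6705 = 7.96041 half-year periods = 3.98020 years.
Modified duration = D_Mac / (1 + y) = 3.98020 / 1.027 = 3.87556 years.

3.876 years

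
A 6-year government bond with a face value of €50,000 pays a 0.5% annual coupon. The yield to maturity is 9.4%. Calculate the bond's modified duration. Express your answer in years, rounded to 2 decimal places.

5.39 years

Periodic yield y = 0.094. First find Macaulay duration:
  t   CF        PV=CF/(1+0.094)^t    t·PV
  1       250.00       228.5192       228.5192
  2       250.00       208.8841       417.7682
  3       250.00       190.9361       572.8083
  4       250.00       174.5303       698.1210
  5       250.00       159.5341       797.6703
  6    50,250.00    29,311.1011   175,866.6069
  Σ                 30,273.5048   178,581.4938
P = 30,273.5048; Macaulay duration = 178,581.4938 / 30,273.5048 = 5.89894 years.
Modified duration = D_Mac / (1 + y) = 5.89894 / 1.094 = 5.39208 years.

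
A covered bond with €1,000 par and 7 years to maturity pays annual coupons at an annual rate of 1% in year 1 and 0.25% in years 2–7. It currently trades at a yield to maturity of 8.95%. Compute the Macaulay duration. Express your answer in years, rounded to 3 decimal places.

6.853 years

Periodic yield y = 0.0895. Discount each cash flow and weight by its year:
  t   CF        PV=CF/(1+0.0895)^t    t·PV
  1        10.00         9.1785         9.1785
  2         2.50         2.1061         4.2123
  3         2.50         1.9331         5.7994
  4         2.50         1.7743         7.0973
  5         2.50         1.6286         8.1428
  6         2.50         1.4948         8.9687
  7     1,002.50       550.1660     3,851.1619
  Σ                    568.2814     3,894.5608
Price P = Σ PV = 568.2814.
Macaulay duration = Σ(t·PV) / P = 3,894.5608 / 568.2814 = 6.85323 years.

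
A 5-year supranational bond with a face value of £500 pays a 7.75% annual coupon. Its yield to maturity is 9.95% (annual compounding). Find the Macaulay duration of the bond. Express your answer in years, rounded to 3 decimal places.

Periodic yield y = 0.0995. Discount each cash flow and weight by its year:
  t   CF        PV=CF/(1+0.0995)^t    t·PV
  1        38.75        35.2433        35.2433
  2        38.75        32.0539        64.1079
  3        38.75        29.1532        87.4596
  4        38.75        26.5149       106.0598
  5       538.75       335.2827     1,676.4134
  Σ                    458.2480     1,969.2839
Price P = Σ PV = 458.2480.
Macaulay duration = Σ(t·PV) / P = 1,969.2839 / 458.2480 = 4.29742 years.

4.297 years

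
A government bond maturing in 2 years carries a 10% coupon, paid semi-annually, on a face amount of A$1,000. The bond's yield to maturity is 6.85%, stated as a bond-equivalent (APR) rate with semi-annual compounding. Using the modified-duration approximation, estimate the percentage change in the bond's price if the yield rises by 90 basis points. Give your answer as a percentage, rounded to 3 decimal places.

-1.624%

Periodic yield y = 0.03425. Modified duration first:
  t   CF        PV=CF/(1+0.03425)^t    t·PV
  1        50.00        48.3442        48.3442
  2        50.00        46.7433        93.4865
  3        50.00        45.1953       135.5859
  4     1,050.00       917.6714     3,670.6855
  Σ                  1,057.9541     3,948.1021
P = 1,057.9541; D_Mac = 3.73183 half-year periods = 1.86591 yrs; D_mod = 1.86591/(1+0.03425) = 1.80412 yrs.
ΔP/P ≈ -D_mod · Δy = -1.80412 × (+0.009) = -0.016237 = -1.6237%.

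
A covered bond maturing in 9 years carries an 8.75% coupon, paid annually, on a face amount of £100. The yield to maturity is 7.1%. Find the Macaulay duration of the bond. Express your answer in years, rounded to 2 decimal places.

Periodic yield y = 0.071. Discount each cash flow and weight by its year:
  t   CF        PV=CF/(1+0.071)^t    t·PV
  1         8.75         8.1699         8.1699
  2         8.75         7.6283        15.2566
  3         8.75         7.1226        21.3679
  4         8.75         6.6504        26.6017
  5         8.75         6.2096        31.0478
  6         8.75         5.7979        34.7874
  7         8.75         5.4135        37.8948
  8         8.75         5.0547        40.4373
  9       108.75        58.6576       527.9181
  Σ                    110.7046       743.4816
Price P = Σ PV = 110.7046.
Macaulay duration = Σ(t·PV) / P = 743.4816 / 110.7046 = 6.71591 years.

6.72 years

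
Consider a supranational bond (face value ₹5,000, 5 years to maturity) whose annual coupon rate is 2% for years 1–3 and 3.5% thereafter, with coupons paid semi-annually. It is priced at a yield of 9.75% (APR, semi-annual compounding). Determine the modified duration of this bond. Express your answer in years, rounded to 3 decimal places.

Periodic yield y = 0.04875. First find Macaulay duration:
  t   CF        PV=CF/(1+0.04875)^t    t·PV
  1        50.00        47.6758        47.6758
  2        50.00        45.4596        90.9193
  3        50.00        43.3465       130.0395
  4        50.00        41.3316       165.3264
  5        50.00        39.4103       197.0517
  6        50.00        37.5784       225.4703
  7        87.50        62.7053       438.9371
  8        87.50        59.7905       478.3241
  9        87.50        57.0112       513.1009
  10    5,087.50     3,160.7102    31,607.1024
  Σ                  3,595.0195    33,893.9475
P = 3,595.0195; Macaulay duration = 33,893.9475 / 3,595.0195 = 9.42803 half-year periods = 4.71401 years.
Modified duration = D_Mac / (1 + y) = 4.71401 / 1.04875 = 4.49489 years.

4.495 years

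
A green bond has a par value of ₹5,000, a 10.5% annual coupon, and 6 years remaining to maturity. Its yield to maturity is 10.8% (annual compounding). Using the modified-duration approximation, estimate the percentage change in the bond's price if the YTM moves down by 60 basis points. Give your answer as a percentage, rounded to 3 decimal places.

+2.564%

Periodic yield y = 0.108. Modified duration first:
  t   CF        PV=CF/(1+0.108)^t    t·PV
  1       525.00       473.8267       473.8267
  2       525.00       427.6414       855.2829
  3       525.00       385.9580     1,157.8739
  4       525.00       348.3375     1,393.3501
  5       525.00       314.3840     1,571.9202
  6     5,525.00     2,986.0269    17,916.1616
  Σ                  4,936.1746    23,368.4154
P = 4,936.1746; D_Mac = 4.73411 yrs; D_mod = 4.73411/(1+0.108) = 4.27267 yrs.
ΔP/P ≈ -D_mod · Δy = -4.27267 × (-0.006) = +0.025636 = +2.5636%.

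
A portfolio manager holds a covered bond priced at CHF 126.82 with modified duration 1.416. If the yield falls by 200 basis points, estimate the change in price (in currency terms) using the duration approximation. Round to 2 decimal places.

Duration approximation: ΔP/P ≈ -D_mod · Δy = -1.416 × (-0.02) = +0.028320.
ΔP ≈ 126.82 × (+0.028320) = +3.5915424.

+CHF 3.59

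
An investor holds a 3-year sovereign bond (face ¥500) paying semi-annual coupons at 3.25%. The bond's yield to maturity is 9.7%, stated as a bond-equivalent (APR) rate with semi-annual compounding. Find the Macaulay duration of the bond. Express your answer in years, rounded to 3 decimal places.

Periodic yield y = 0.0485. Discount each cash flow and weight by its period:
  t   CF        PV=CF/(1+0.0485)^t    t·PV
  1        8.125         7.7492         7.7492
  2        8.125         7.3907        14.7814
  3        8.125         7.0488        21.1465
  4        8.125         6.7228        26.8912
  5        8.125         6.4118        32.0591
  6      508.125       382.4370     2,294.6223
  Σ                    417.7604     2,397.2497
Price P = Σ PV = 417.7604.
Macaulay duration = Σ(t·PV) / P = 2,397.2497 / 417.7604 = 5.73834 half-year periods.
In years: 5.73834 / 2 = 2.86917 years.

2.869 years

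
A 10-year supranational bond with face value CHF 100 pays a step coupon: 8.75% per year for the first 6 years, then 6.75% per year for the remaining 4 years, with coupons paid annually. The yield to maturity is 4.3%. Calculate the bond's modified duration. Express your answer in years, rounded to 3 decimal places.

7.152 years

Periodic yield y = 0.043. First find Macaulay duration:
  t   CF        PV=CF/(1+0.043)^t    t·PV
  1         8.75         8.3893         8.3893
  2         8.75         8.0434        16.0868
  3         8.75         7.7118        23.1354
  4         8.75         7.3939        29.5754
  5         8.75         7.0890        35.4451
  6         8.75         6.7968        40.7806
  7         6.75         5.0271        35.1894
  8         6.75         4.8198        38.5584
  9         6.75         4.6211        41.5899
  10      106.75        70.0688       700.6882
  Σ                    129.9609       969.4384
P = 129.9609; Macaulay duration = 969.4384 / 129.9609 = 7.45946 years.
Modified duration = D_Mac / (1 + y) = 7.45946 / 1.043 = 7.15193 years.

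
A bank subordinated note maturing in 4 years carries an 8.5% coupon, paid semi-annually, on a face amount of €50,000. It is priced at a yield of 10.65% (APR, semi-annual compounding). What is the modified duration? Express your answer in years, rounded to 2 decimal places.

3.28 years

Periodic yield y = 0.05325. First find Macaulay duration:
  t   CF        PV=CF/(1+0.05325)^t    t·PV
  1     2,125.00     2,017.5647     2,017.5647
  2     2,125.00     1,915.5611     3,831.1221
  3     2,125.00     1,818.7145     5,456.1435
  4     2,125.00     1,726.7643     6,907.0572
  5     2,125.00     1,639.4629     8,197.3145
  6     2,125.00     1,556.5753     9,339.4516
  7     2,125.00     1,477.8783    10,345.1478
  8    52,125.00    34,418.6891   275,349.5129
  Σ                 46,571.2101   321,443.3145
P = 46,571.2101; Macaulay duration = 321,443.3145 / 46,571.2101 = 6.90219 half-year periods = 3.45109 years.
Modified duration = D_Mac / (1 + y) = 3.45109 / 1.05325 = 3.27661 years.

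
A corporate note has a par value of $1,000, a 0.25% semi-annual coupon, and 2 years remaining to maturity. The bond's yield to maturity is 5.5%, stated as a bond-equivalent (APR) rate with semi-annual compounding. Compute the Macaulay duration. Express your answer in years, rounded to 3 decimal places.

Periodic yield y = 0.0275. Discount each cash flow and weight by its period:
  t   CF        PV=CF/(1+0.0275)^t    t·PV
  1         1.25         1.2165         1.2165
  2         1.25         1.1840         2.3680
  3         1.25         1.1523         3.4569
  4     1,001.25       898.2872     3,593.1488
  Σ                    901.8400     3,600.1902
Price P = Σ PV = 901.8400.
Macaulay duration = Σ(t·PV) / P = 3,600.1902 / 901.8400 = 3.99205 half-year periods.
In years: 3.99205 / 2 = 1.99602 years.

1.996 years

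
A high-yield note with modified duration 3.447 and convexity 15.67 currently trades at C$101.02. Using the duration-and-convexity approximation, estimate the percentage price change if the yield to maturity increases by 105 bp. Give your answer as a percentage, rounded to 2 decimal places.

Duration effect: -D_mod·Δy = -3.447 × (+0.0105) = -0.0361935
Convexity effect: ½·C·(Δy)² = 0.5 × 15.67 × (0.0105)² = +0.00086380875
ΔP/P ≈ -0.0361935 + 0.00086380875 = -0.03532969125
= -3.532969125%.

-3.53%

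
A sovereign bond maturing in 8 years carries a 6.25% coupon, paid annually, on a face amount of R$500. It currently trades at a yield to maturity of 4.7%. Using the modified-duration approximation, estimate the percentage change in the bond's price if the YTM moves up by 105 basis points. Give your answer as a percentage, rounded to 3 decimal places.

-6.630%

Periodic yield y = 0.047. Modified duration first:
  t   CF        PV=CF/(1+0.047)^t    t·PV
  1        31.25        29.8472        29.8472
  2        31.25        28.5073        57.0147
  3        31.25        27.2276        81.6829
  4        31.25        26.0054       104.0215
  5        31.25        24.8380       124.1900
  6        31.25        23.7230       142.3381
  7        31.25        22.6581       158.6066
  8       531.25       367.8964     2,943.1709
  Σ                    550.7030     3,640.8719
P = 550.7030; D_Mac = 6.61132 yrs; D_mod = 6.61132/(1+0.047) = 6.31453 yrs.
ΔP/P ≈ -D_mod · Δy = -6.31453 × (+0.0105) = -0.066303 = -6.6303%.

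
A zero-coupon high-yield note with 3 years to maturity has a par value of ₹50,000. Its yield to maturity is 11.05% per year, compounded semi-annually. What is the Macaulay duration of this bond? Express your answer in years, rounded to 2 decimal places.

3.00 years

A zero-coupon bond has a single cash flow at maturity, so its Macaulay duration equals its maturity: 3 years.
(Equivalently: 6 semi-annual periods ÷ 2 = 3 years.)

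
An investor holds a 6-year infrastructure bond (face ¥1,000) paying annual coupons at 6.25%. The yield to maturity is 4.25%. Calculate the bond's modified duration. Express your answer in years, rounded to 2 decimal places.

Periodic yield y = 0.0425. First find Macaulay duration:
  t   CF        PV=CF/(1+0.0425)^t    t·PV
  1        62.50        59.9520        59.9520
  2        62.50        57.5080       115.0159
  3        62.50        55.1635       165.4905
  4        62.50        52.9146       211.6585
  5        62.50        50.7574       253.7872
  6     1,062.50       827.6992     4,966.1954
  Σ                  1,103.9948     5,772.0996
P = 1,103.9948; Macaulay duration = 5,772.0996 / 1,103.9948 = 5.22838 years.
Modified duration = D_Mac / (1 + y) = 5.22838 / 1.0425 = 5.01523 years.

5.02 years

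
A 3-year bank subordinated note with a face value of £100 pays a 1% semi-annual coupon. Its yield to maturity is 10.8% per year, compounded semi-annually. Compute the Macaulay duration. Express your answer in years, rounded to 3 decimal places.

2.956 years

Periodic yield y = 0.054. Discount each cash flow and weight by its period:
  t   CF        PV=CF/(1+0.054)^t    t·PV
  1         0.50         0.4744         0.4744
  2         0.50         0.4501         0.9002
  3         0.50         0.4270         1.2811
  4         0.50         0.4051         1.6206
  5         0.50         0.3844         1.9219
  6       100.50        73.3031       439.8187
  Σ                     75.4441       446.0168
Price P = Σ PV = 75.4441.
Macaulay duration = Σ(t·PV) / P = 446.0168 / 75.4441 = 5.91188 half-year periods.
In years: 5.91188 / 2 = 2.95594 years.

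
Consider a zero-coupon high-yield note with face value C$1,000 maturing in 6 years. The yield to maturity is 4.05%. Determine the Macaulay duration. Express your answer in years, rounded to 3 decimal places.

6.000 years

A zero-coupon bond has a single cash flow at maturity, so its Macaulay duration equals its maturity: 6 years.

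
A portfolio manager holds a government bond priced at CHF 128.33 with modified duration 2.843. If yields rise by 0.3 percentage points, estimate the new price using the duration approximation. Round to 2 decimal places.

CHF 127.24

Duration approximation: ΔP/P ≈ -D_mod · Δy = -2.843 × (+0.003) = -0.008529.
New price ≈ 128.33 × (1 - 0.008529) = 127.23547343.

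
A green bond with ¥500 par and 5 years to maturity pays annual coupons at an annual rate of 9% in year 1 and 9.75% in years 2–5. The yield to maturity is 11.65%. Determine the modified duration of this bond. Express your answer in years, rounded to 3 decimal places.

3.742 years

Periodic yield y = 0.1165. First find Macaulay duration:
  t   CF        PV=CF/(1+0.1165)^t    t·PV
  1        45.00        40.3045        40.3045
  2        48.75        39.1072        78.2145
  3        48.75        35.0266       105.0799
  4        48.75        31.3718       125.4873
  5       548.75       316.2867     1,581.4334
  Σ                    462.0969     1,930.5196
P = 462.0969; Macaulay duration = 1,930.5196 / 462.0969 = 4.17774 years.
Modified duration = D_Mac / (1 + y) = 4.17774 / 1.1165 = 3.74182 years.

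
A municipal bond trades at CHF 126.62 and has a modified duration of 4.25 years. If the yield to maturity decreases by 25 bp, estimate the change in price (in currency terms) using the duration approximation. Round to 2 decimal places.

Duration approximation: ΔP/P ≈ -D_mod · Δy = -4.25 × (-0.0025) = +0.010625.
ΔP ≈ 126.62 × (+0.010625) = +1.3453375.

+CHF 1.35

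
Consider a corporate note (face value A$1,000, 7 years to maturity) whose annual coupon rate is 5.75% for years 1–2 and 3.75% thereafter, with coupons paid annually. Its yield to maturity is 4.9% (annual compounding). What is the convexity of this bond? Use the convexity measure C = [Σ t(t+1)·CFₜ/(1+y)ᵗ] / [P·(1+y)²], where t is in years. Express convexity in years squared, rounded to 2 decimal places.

42.20

With y = 0.049:
  t   CF        PV=CF/(1+0.049)^t    t·PV        t(t+1)·PV
  1        57.50        54.8141        54.8141         109.6282
  2        57.50        52.2537       104.5074         313.5221
  3        37.50        32.4866        97.4599         389.8397
  4        37.50        30.9692       123.8766         619.3830
  5        37.50        29.5225       147.6127         885.6764
  6        37.50        28.1435       168.8611       1,182.0276
  7     1,037.50       742.2662     5,195.8634      41,566.9075
  Σ                    970.4558     5,892.9953      45,066.9846
P = 970.4558.
Convexity = Σ t(t+1)·PV / [P·(1+y)²] = 45,066.9846 / (970.4558 × 1.100401) = 42.20187.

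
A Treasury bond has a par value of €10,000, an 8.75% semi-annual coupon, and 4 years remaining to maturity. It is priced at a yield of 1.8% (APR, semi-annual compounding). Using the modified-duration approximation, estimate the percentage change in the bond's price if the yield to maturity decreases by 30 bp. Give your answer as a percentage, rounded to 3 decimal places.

+1.049%

Periodic yield y = 0.009. Modified duration first:
  t   CF        PV=CF/(1+0.009)^t    t·PV
  1       437.50       433.5976       433.5976
  2       437.50       429.7301       859.4601
  3       437.50       425.8970     1,277.6909
  4       437.50       422.0981     1,688.3924
  5       437.50       418.3331     2,091.6655
  6       437.50       414.6017     2,487.6101
  7       437.50       410.9036     2,876.3249
  8    10,437.50     9,715.5448    77,724.3584
  Σ                 12,670.7059    89,439.0998
P = 12,670.7059; D_Mac = 7.05873 half-year periods = 3.52937 yrs; D_mod = 3.52937/(1+0.009) = 3.49788 yrs.
ΔP/P ≈ -D_mod · Δy = -3.49788 × (-0.003) = +0.010494 = +1.0494%.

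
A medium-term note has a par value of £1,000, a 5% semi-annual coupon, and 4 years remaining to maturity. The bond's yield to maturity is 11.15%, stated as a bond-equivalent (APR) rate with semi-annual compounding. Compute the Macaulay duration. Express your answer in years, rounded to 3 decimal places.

Periodic yield y = 0.05575. Discount each cash flow and weight by its period:
  t   CF        PV=CF/(1+0.05575)^t    t·PV
  1        25.00        23.6798        23.6798
  2        25.00        22.4294        44.8588
  3        25.00        21.2450        63.7350
  4        25.00        20.1231        80.4925
  5        25.00        19.0605        95.3026
  6        25.00        18.0540       108.3240
  7        25.00        17.1006       119.7045
  8     1,025.00       664.1025     5,312.8204
  Σ                    805.7951     5,848.9176
Price P = Σ PV = 805.7951.
Macaulay duration = Σ(t·PV) / P = 5,848.9176 / 805.7951 = 7.25857 half-year periods.
In years: 7.25857 / 2 = 3.62928 years.

3.629 years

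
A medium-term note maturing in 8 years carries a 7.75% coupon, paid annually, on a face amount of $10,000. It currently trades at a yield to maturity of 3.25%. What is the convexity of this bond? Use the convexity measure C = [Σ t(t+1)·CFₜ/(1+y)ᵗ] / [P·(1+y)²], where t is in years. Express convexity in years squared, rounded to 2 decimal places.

50.74

With y = 0.0325:
  t   CF        PV=CF/(1+0.0325)^t    t·PV        t(t+1)·PV
  1       775.00       750.6053       750.6053       1,501.2107
  2       775.00       726.9785     1,453.9570       4,361.8711
  3       775.00       704.0954     2,112.2863       8,449.1451
  4       775.00       681.9326     2,727.7305      13,638.6523
  5       775.00       660.4674     3,302.3371      19,814.0227
  6       775.00       639.6779     3,838.0673      26,866.4714
  7       775.00       619.5428     4,336.7993      34,694.3941
  8    10,775.00     8,342.5112    66,740.0893     600,660.8034
  Σ                 13,125.8111    85,261.8721     709,986.5707
P = 13,125.8111.
Convexity = Σ t(t+1)·PV / [P·(1+y)²] = 709,986.5707 / (13,125.8111 × 1.066056) = 50.73923.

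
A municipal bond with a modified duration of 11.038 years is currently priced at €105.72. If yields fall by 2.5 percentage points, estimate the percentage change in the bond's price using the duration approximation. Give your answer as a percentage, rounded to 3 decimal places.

+27.595%

Duration approximation: ΔP/P ≈ -D_mod · Δy = -11.038 × (-0.025) = +0.275950.
As a percentage: +27.5950%.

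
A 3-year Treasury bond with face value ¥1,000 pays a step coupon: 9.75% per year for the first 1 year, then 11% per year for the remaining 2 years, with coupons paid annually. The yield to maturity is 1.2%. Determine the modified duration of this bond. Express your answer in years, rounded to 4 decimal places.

Periodic yield y = 0.012. First find Macaulay duration:
  t   CF        PV=CF/(1+0.012)^t    t·PV
  1        97.50        96.3439        96.3439
  2       110.00       107.4068       214.8135
  3     1,110.00     1,070.9802     3,212.9406
  Σ                  1,274.7308     3,524.0980
P = 1,274.7308; Macaulay duration = 3,524.0980 / 1,274.7308 = 2.76458 years.
Modified duration = D_Mac / (1 + y) = 2.76458 / 1.012 = 2.73180 years.

2.7318 years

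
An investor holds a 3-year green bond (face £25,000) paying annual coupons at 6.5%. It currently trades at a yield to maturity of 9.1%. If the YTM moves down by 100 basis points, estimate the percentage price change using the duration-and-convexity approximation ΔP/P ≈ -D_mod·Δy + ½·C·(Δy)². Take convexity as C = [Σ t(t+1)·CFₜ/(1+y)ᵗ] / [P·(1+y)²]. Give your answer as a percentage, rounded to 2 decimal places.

+2.63%

With y = 0.091:
  t   CF        PV=CF/(1+0.091)^t    t·PV        t(t+1)·PV
  1     1,625.00     1,489.4592     1,489.4592       2,978.9184
  2     1,625.00     1,365.2238     2,730.4477       8,191.3431
  3    26,625.00    20,502.9034    61,508.7101     246,034.8403
  Σ                 23,357.5864    65,728.6170     257,205.1018
P = 23,357.5864; D_Mac = 2.81402 yrs; D_mod = 2.57930 yrs; C = 9.25129.
Duration effect: -2.57930 × (-0.01) = +0.025793
Convexity effect: 0.5 × 9.25129 × (-0.01)² = +0.0004626
ΔP/P ≈ +0.025793 + 0.0004626 = +0.026256 = +2.6256%.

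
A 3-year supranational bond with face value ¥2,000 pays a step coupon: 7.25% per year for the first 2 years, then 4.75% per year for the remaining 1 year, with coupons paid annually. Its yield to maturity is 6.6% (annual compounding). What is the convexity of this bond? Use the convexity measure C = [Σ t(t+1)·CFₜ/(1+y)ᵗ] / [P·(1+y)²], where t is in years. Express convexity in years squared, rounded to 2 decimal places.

9.62

With y = 0.066:
  t   CF        PV=CF/(1+0.066)^t    t·PV        t(t+1)·PV
  1       145.00       136.0225       136.0225         272.0450
  2       145.00       127.6009       255.2017         765.6051
  3     2,095.00     1,729.4675     5,188.4026      20,753.6104
  Σ                  1,993.0909     5,579.6268      21,791.2606
P = 1,993.0909.
Convexity = Σ t(t+1)·PV / [P·(1+y)²] = 21,791.2606 / (1,993.0909 × 1.136356) = 9.62146.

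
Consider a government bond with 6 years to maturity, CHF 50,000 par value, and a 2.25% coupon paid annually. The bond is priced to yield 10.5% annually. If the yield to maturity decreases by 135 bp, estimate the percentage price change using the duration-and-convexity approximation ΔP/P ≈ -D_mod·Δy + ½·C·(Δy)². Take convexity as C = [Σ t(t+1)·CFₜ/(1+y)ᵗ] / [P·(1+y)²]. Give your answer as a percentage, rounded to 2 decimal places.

+7.11%

With y = 0.105:
  t   CF        PV=CF/(1+0.105)^t    t·PV        t(t+1)·PV
  1     1,125.00     1,018.0995     1,018.0995       2,036.1991
  2     1,125.00       921.3571     1,842.7141       5,528.1423
  3     1,125.00       833.8073     2,501.4219      10,005.6875
  4     1,125.00       754.5767     3,018.3069      15,091.5347
  5     1,125.00       682.8749     3,414.3744      20,486.2462
  6    51,125.00    28,084.0445   168,504.2671   1,179,529.8700
  Σ                 32,294.7600   180,299.1840   1,232,677.6798
P = 32,294.7600; D_Mac = 5.58292 yrs; D_mod = 5.05242 yrs; C = 31.26028.
Duration effect: -5.05242 × (-0.0135) = +0.068208
Convexity effect: 0.5 × 31.26028 × (-0.0135)² = +0.0028486
ΔP/P ≈ +0.068208 + 0.0028486 = +0.071056 = +7.1056%.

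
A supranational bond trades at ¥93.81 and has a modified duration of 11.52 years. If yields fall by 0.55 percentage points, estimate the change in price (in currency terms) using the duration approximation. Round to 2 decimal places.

Duration approximation: ΔP/P ≈ -D_mod · Δy = -11.52 × (-0.0055) = +0.063360.
ΔP ≈ 93.81 × (+0.063360) = +5.9438016.

+¥5.94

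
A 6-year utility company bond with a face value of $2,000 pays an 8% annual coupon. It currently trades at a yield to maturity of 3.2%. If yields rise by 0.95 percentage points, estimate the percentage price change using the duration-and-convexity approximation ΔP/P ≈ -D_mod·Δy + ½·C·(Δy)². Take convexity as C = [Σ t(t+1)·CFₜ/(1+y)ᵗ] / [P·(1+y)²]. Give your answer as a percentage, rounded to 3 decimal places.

-4.564%

With y = 0.032:
  t   CF        PV=CF/(1+0.032)^t    t·PV        t(t+1)·PV
  1       160.00       155.0388       155.0388         310.0775
  2       160.00       150.2314       300.4627         901.3881
  3       160.00       145.5730       436.7191       1,746.8762
  4       160.00       141.0591       564.2365       2,821.1826
  5       160.00       136.6852       683.4260       4,100.5560
  6     2,160.00     1,788.0332    10,728.1989      75,097.3925
  Σ                  2,516.6206    12,868.0820      84,977.4730
P = 2,516.6206; D_Mac = 5.11324 yrs; D_mod = 4.95469 yrs; C = 31.70492.
Duration effect: -4.95469 × (+0.0095) = -0.047070
Convexity effect: 0.5 × 31.70492 × (0.0095)² = +0.0014307
ΔP/P ≈ -0.047070 + 0.0014307 = -0.045639 = -4.5639%.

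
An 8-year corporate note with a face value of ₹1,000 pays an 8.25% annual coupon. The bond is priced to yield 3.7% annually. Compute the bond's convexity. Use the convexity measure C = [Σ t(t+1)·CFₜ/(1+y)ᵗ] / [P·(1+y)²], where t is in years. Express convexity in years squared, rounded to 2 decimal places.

With y = 0.037:
  t   CF        PV=CF/(1+0.037)^t    t·PV        t(t+1)·PV
  1        82.50        79.5564        79.5564         159.1128
  2        82.50        76.7179       153.4357         460.3071
  3        82.50        73.9806       221.9417         887.7669
  4        82.50        71.3410       285.3638       1,426.8191
  5        82.50        68.7955       343.9776       2,063.8656
  6        82.50        66.3409       398.0454       2,786.3181
  7        82.50        63.9739       447.8171       3,582.5370
  8     1,082.50       809.4646     6,475.7167      58,281.4503
  Σ                  1,310.1707     8,405.8545      69,648.1769
P = 1,310.1707.
Convexity = Σ t(t+1)·PV / [P·(1+y)²] = 69,648.1769 / (1,310.1707 × 1.075369) = 49.43384.

49.43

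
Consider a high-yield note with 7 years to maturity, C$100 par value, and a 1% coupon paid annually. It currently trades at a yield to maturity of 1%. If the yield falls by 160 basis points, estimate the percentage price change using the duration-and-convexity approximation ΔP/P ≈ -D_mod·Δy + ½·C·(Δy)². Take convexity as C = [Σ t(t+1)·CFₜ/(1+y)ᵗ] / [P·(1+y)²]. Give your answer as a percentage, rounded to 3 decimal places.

With y = 0.01:
  t   CF        PV=CF/(1+0.01)^t    t·PV        t(t+1)·PV
  1         1.00         0.9901         0.9901           1.9802
  2         1.00         0.9803         1.9606           5.8818
  3         1.00         0.9706         2.9118          11.6471
  4         1.00         0.9610         3.8439          19.2196
  5         1.00         0.9515         4.7573          28.5440
  6         1.00         0.9420         5.6523          39.5659
  7       101.00        94.2045       659.4317       5,275.4533
  Σ                    100.0000       679.5476       5,382.2919
P = 100.0000; D_Mac = 6.79548 yrs; D_mod = 6.72819 yrs; C = 52.76239.
Duration effect: -6.72819 × (-0.016) = +0.107651
Convexity effect: 0.5 × 52.76239 × (-0.016)² = +0.0067536
ΔP/P ≈ +0.107651 + 0.0067536 = +0.114405 = +11.4405%.

+11.440%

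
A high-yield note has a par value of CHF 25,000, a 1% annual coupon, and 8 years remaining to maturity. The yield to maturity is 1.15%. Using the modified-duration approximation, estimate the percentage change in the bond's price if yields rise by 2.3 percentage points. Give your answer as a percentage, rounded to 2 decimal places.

Periodic yield y = 0.0115. Modified duration first:
  t   CF        PV=CF/(1+0.0115)^t    t·PV
  1       250.00       247.1577       247.1577
  2       250.00       244.3477       488.6954
  3       250.00       241.5696       724.7089
  4       250.00       238.8232       955.2927
  5       250.00       236.1079     1,180.5396
  6       250.00       233.4236     1,400.5414
  7       250.00       230.7697     1,615.3880
  8    25,250.00    23,042.7488   184,341.9905
  Σ                 24,714.9482   190,954.3141
P = 24,714.9482; D_Mac = 7.72627 yrs; D_mod = 7.72627/(1+0.0115) = 7.63843 yrs.
ΔP/P ≈ -D_mod · Δy = -7.63843 × (+0.023) = -0.175684 = -17.5684%.

-17.57%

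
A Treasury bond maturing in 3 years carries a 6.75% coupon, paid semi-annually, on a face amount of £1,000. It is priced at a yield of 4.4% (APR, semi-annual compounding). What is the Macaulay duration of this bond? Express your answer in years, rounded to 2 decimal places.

2.77 years

Periodic yield y = 0.022. Discount each cash flow and weight by its period:
  t   CF        PV=CF/(1+0.022)^t    t·PV
  1        33.75        33.0235        33.0235
  2        33.75        32.3126        64.6252
  3        33.75        31.6170        94.8511
  4        33.75        30.9364       123.7457
  5        33.75        30.2705       151.3524
  6     1,033.75       907.2148     5,443.2891
  Σ                  1,065.3749     5,910.8870
Price P = Σ PV = 1,065.3749.
Macaulay duration = Σ(t·PV) / P = 5,910.8870 / 1,065.3749 = 5.54818 half-year periods.
In years: 5.54818 / 2 = 2.77409 years.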